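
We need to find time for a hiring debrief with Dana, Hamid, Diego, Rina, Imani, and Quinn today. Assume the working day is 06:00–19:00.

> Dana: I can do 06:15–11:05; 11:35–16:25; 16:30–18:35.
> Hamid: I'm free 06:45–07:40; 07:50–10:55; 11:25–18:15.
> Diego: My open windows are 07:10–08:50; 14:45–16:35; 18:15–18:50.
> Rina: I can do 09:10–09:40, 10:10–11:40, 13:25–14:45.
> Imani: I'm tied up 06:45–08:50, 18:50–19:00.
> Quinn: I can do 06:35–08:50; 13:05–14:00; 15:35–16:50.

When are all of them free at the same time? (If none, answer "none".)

none

Dana free: 06:15-11:05, 11:35-16:25, 16:30-18:35.
Hamid free: 06:45-07:40, 07:50-10:55, 11:25-18:15.
Diego free: 07:10-08:50, 14:45-16:35, 18:15-18:50.
Rina free: 09:10-09:40, 10:10-11:40, 13:25-14:45.
Imani free: 06:00-06:45, 08:50-18:50 (invert busy blocks within the working day).
Quinn free: 06:35-08:50, 13:05-14:00, 15:35-16:50.
Dana ∩ Hamid: 06:45-07:40, 07:50-10:55, 11:35-16:25, 16:30-18:15.
Dana ∩ Hamid ∩ Diego: 07:10-07:40, 07:50-08:50, 14:45-16:25, 16:30-16:35.
Dana ∩ Hamid ∩ Diego ∩ Rina: ∅.
Dana ∩ Hamid ∩ Diego ∩ Rina ∩ Imani: ∅.
Dana ∩ Hamid ∩ Diego ∩ Rina ∩ Imani ∩ Quinn: ∅.
There is no time when everyone is free.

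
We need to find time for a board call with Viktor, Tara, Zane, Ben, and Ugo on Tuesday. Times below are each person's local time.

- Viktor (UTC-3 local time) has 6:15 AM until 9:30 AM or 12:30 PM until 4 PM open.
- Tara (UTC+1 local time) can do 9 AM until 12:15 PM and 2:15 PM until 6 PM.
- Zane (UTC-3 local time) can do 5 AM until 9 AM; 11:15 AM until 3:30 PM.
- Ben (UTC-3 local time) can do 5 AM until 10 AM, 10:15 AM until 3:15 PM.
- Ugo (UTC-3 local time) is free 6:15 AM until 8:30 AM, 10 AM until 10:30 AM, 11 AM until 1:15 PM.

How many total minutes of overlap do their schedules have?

Viktor in UTC: 09:15-12:30, 15:30-19:00 (add 3h to convert from UTC-3).
Tara in UTC: 08:00-11:15, 13:15-17:00 (subtract 1h to convert from UTC+1).
Zane in UTC: 08:00-12:00, 14:15-18:30 (add 3h to convert from UTC-3).
Ben in UTC: 08:00-13:00, 13:15-18:15 (add 3h to convert from UTC-3).
Ugo in UTC: 09:15-11:30, 13:00-13:30, 14:00-16:15 (add 3h to convert from UTC-3).
Viktor ∩ Tara: 09:15-11:15, 15:30-17:00.
Viktor ∩ Tara ∩ Zane: 09:15-11:15, 15:30-17:00.
Viktor ∩ Tara ∩ Zane ∩ Ben: 09:15-11:15, 15:30-17:00.
Viktor ∩ Tara ∩ Zane ∩ Ben ∩ Ugo: 09:15-11:15, 15:30-16:15.
So the common availability across everyone is 09:15-11:15, 15:30-16:15.
Summing the common windows: 120 + 45 = 165 minutes.

165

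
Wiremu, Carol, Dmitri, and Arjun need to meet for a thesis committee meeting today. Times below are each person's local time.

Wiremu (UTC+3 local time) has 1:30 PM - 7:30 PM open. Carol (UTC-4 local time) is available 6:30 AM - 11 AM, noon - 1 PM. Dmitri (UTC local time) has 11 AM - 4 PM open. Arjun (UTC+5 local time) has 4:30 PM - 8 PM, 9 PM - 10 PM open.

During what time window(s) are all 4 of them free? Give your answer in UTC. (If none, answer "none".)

Wiremu in UTC: 10:30-16:30 (subtract 3h to convert from UTC+3).
Carol in UTC: 10:30-15:00, 16:00-17:00 (add 4h to convert from UTC-4).
Dmitri in UTC: 11:00-16:00.
Arjun in UTC: 11:30-15:00, 16:00-17:00 (subtract 5h to convert from UTC+5).
Wiremu ∩ Carol: 10:30-15:00, 16:00-16:30.
Wiremu ∩ Carol ∩ Dmitri: 11:00-15:00.
Wiremu ∩ Carol ∩ Dmitri ∩ Arjun: 11:30-15:00.

11:30-15:00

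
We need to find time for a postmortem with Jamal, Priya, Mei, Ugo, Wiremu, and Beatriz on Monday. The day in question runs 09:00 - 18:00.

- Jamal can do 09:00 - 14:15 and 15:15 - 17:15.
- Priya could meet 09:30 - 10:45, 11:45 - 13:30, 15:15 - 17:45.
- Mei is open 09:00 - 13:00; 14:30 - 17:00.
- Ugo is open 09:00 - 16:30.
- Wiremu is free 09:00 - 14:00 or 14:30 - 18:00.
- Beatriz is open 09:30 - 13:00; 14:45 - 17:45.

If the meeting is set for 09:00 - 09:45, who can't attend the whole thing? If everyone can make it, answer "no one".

Beatriz, Priya

Jamal: free for 09:00-09:45. Priya: not fully free for 09:00-09:45. Mei: free for 09:00-09:45. Ugo: free for 09:00-09:45. Wiremu: free for 09:00-09:45. Beatriz: not fully free for 09:00-09:45.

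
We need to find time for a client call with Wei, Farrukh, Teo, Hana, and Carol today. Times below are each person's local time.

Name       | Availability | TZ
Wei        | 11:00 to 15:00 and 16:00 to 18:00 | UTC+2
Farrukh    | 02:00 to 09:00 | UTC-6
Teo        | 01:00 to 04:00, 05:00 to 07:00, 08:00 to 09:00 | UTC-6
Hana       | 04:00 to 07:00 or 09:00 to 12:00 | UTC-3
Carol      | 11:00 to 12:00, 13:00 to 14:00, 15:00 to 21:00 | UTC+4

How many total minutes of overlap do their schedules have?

180

Wei in UTC: 09:00-13:00, 14:00-16:00 (subtract 2h to convert from UTC+2).
Farrukh in UTC: 08:00-15:00 (add 6h to convert from UTC-6).
Teo in UTC: 07:00-10:00, 11:00-13:00, 14:00-15:00 (add 6h to convert from UTC-6).
Hana in UTC: 07:00-10:00, 12:00-15:00 (add 3h to convert from UTC-3).
Carol in UTC: 07:00-08:00, 09:00-10:00, 11:00-17:00 (subtract 4h to convert from UTC+4).
Wei ∩ Farrukh: 09:00-13:00, 14:00-15:00.
Wei ∩ Farrukh ∩ Teo: 09:00-10:00, 11:00-13:00, 14:00-15:00.
Wei ∩ Farrukh ∩ Teo ∩ Hana: 09:00-10:00, 12:00-13:00, 14:00-15:00.
Wei ∩ Farrukh ∩ Teo ∩ Hana ∩ Carol: 09:00-10:00, 12:00-13:00, 14:00-15:00.
Summing the common windows: 60 + 60 + 60 = 180 minutes.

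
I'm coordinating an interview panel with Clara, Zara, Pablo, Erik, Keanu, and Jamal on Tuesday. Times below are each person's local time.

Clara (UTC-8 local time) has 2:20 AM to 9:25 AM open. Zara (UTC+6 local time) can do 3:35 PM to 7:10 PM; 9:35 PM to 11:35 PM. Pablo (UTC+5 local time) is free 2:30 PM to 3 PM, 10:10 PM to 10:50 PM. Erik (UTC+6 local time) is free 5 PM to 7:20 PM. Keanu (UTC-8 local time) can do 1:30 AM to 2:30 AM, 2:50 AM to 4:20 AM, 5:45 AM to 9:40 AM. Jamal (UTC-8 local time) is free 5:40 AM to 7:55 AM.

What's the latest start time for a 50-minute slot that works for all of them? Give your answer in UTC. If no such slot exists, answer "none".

none

Clara in UTC: 10:20-17:25 (add 8h to convert from UTC-8).
Zara in UTC: 09:35-13:10, 15:35-17:35 (subtract 6h to convert from UTC+6).
Pablo in UTC: 09:30-10:00, 17:10-17:50 (subtract 5h to convert from UTC+5).
Erik in UTC: 11:00-13:20 (subtract 6h to convert from UTC+6).
Keanu in UTC: 09:30-10:30, 10:50-12:20, 13:45-17:40 (add 8h to convert from UTC-8).
Jamal in UTC: 13:40-15:55 (add 8h to convert from UTC-8).
Clara ∩ Zara: 10:20-13:10, 15:35-17:25.
Clara ∩ Zara ∩ Pablo: 17:10-17:25.
Clara ∩ Zara ∩ Pablo ∩ Erik: ∅.
Clara ∩ Zara ∩ Pablo ∩ Erik ∩ Keanu: ∅.
Clara ∩ Zara ∩ Pablo ∩ Erik ∩ Keanu ∩ Jamal: ∅.
There is no time when everyone is free.
No common window is at least 50 minutes long.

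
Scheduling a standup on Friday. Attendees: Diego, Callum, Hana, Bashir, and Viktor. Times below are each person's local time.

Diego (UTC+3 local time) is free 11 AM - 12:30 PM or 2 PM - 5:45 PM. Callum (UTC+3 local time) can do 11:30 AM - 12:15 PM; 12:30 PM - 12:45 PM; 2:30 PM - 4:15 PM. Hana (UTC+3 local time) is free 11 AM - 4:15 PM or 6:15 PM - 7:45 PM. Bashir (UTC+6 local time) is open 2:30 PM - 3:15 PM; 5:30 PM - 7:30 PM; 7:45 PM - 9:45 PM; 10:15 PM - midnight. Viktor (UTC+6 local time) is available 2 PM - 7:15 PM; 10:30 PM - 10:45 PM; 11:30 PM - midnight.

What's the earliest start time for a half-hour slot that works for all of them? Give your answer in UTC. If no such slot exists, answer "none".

Diego in UTC: 08:00-09:30, 11:00-14:45 (subtract 3h to convert from UTC+3).
Callum in UTC: 08:30-09:15, 09:30-09:45, 11:30-13:15 (subtract 3h to convert from UTC+3).
Hana in UTC: 08:00-13:15, 15:15-16:45 (subtract 3h to convert from UTC+3).
Bashir in UTC: 08:30-09:15, 11:30-13:30, 13:45-15:45, 16:15-18:00 (subtract 6h to convert from UTC+6).
Viktor in UTC: 08:00-13:15, 16:30-16:45, 17:30-18:00 (subtract 6h to convert from UTC+6).
Diego ∩ Callum: 08:30-09:15, 11:30-13:15.
Diego ∩ Callum ∩ Hana: 08:30-09:15, 11:30-13:15.
Diego ∩ Callum ∩ Hana ∩ Bashir: 08:30-09:15, 11:30-13:15.
Diego ∩ Callum ∩ Hana ∩ Bashir ∩ Viktor: 08:30-09:15, 11:30-13:15.
So the common availability across everyone is 08:30-09:15, 11:30-13:15.
The first common window of at least 30 minutes is 08:30-09:15, so the earliest start is 08:30.

08:30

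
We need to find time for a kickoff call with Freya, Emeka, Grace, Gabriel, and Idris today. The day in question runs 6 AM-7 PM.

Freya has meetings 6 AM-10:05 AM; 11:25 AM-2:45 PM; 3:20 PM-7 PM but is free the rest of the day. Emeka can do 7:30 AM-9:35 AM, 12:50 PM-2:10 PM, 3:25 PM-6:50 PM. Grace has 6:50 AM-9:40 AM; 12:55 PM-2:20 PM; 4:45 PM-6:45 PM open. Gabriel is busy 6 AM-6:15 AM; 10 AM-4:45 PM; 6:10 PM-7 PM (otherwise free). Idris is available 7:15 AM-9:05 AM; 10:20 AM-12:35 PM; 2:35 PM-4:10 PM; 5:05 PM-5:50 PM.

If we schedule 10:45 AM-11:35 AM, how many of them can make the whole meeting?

1

Freya free: 10:05-11:25, 14:45-15:20 (invert busy blocks within the working day).
Emeka free: 07:30-09:35, 12:50-14:10, 15:25-18:50.
Grace free: 06:50-09:40, 12:55-14:20, 16:45-18:45.
Gabriel free: 06:15-10:00, 16:45-18:10 (invert busy blocks within the working day).
Idris free: 07:15-09:05, 10:20-12:35, 14:35-16:10, 17:05-17:50.
Idris can make the full 10:45-11:35 slot — that's 1.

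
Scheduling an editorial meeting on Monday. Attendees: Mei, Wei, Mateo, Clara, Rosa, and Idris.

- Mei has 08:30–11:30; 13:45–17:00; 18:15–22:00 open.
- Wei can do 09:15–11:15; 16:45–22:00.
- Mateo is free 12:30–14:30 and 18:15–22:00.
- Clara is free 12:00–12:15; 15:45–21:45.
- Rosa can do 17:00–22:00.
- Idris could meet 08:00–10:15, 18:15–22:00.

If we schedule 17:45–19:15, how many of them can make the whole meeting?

Wei, Clara, and Rosa can make the full 17:45-19:15 slot — that's 3.

3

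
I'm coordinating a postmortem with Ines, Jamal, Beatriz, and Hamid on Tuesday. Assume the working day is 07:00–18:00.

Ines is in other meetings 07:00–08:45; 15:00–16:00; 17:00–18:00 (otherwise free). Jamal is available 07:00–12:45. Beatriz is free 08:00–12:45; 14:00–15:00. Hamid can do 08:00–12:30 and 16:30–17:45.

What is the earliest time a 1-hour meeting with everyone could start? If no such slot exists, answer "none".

08:45

Ines free: 08:45-15:00, 16:00-17:00 (invert busy blocks within the working day).
Jamal free: 07:00-12:45.
Beatriz free: 08:00-12:45, 14:00-15:00.
Hamid free: 08:00-12:30, 16:30-17:45.
Ines ∩ Jamal: 08:45-12:45.
Ines ∩ Jamal ∩ Beatriz: 08:45-12:45.
Ines ∩ Jamal ∩ Beatriz ∩ Hamid: 08:45-12:30.
So the common availability across everyone is 08:45-12:30.
The first common window of at least 60 minutes is 08:45-12:30, so the earliest start is 08:45.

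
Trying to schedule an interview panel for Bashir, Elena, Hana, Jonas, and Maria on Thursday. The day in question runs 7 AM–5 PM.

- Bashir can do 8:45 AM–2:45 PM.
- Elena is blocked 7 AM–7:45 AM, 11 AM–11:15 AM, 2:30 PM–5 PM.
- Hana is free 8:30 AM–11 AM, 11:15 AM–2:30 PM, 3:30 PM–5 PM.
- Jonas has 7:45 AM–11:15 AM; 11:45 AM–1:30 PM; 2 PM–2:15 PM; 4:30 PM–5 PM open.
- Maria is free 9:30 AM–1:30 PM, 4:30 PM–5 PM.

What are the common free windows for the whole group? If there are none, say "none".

09:30-11:00, 11:45-13:30

Bashir free: 08:45-14:45.
Elena free: 07:45-11:00, 11:15-14:30 (invert busy blocks within the working day).
Hana free: 08:30-11:00, 11:15-14:30, 15:30-17:00.
Jonas free: 07:45-11:15, 11:45-13:30, 14:00-14:15, 16:30-17:00.
Maria free: 09:30-13:30, 16:30-17:00.
Bashir ∩ Elena: 08:45-11:00, 11:15-14:30.
Bashir ∩ Elena ∩ Hana: 08:45-11:00, 11:15-14:30.
Bashir ∩ Elena ∩ Hana ∩ Jonas: 08:45-11:00, 11:45-13:30, 14:00-14:15.
Bashir ∩ Elena ∩ Hana ∩ Jonas ∩ Maria: 09:30-11:00, 11:45-13:30.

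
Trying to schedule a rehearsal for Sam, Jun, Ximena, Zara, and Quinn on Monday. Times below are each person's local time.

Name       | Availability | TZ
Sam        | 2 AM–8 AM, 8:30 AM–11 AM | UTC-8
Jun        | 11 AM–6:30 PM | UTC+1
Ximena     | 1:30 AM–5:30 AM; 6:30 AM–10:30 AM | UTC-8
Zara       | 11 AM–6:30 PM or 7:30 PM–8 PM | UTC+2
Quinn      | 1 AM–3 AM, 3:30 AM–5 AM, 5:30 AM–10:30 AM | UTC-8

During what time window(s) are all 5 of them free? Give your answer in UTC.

Sam in UTC: 10:00-16:00, 16:30-19:00 (add 8h to convert from UTC-8).
Jun in UTC: 10:00-17:30 (subtract 1h to convert from UTC+1).
Ximena in UTC: 09:30-13:30, 14:30-18:30 (add 8h to convert from UTC-8).
Zara in UTC: 09:00-16:30, 17:30-18:00 (subtract 2h to convert from UTC+2).
Quinn in UTC: 09:00-11:00, 11:30-13:00, 13:30-18:30 (add 8h to convert from UTC-8).
Sam ∩ Jun: 10:00-16:00, 16:30-17:30.
Sam ∩ Jun ∩ Ximena: 10:00-13:30, 14:30-16:00, 16:30-17:30.
Sam ∩ Jun ∩ Ximena ∩ Zara: 10:00-13:30, 14:30-16:00.
Sam ∩ Jun ∩ Ximena ∩ Zara ∩ Quinn: 10:00-11:00, 11:30-13:00, 14:30-16:00.

10:00-11:00, 11:30-13:00, 14:30-16:00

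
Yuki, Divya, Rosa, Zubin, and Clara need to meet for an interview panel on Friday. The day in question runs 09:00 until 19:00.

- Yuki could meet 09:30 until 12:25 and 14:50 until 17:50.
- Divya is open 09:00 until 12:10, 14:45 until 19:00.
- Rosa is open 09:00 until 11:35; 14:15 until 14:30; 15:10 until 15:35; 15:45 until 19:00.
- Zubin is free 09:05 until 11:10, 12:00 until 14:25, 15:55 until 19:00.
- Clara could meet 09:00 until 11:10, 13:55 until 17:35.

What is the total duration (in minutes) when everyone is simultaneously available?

200

Yuki ∩ Divya: 09:30-12:10, 14:50-17:50.
Yuki ∩ Divya ∩ Rosa: 09:30-11:35, 15:10-15:35, 15:45-17:50.
Yuki ∩ Divya ∩ Rosa ∩ Zubin: 09:30-11:10, 15:55-17:50.
Yuki ∩ Divya ∩ Rosa ∩ Zubin ∩ Clara: 09:30-11:10, 15:55-17:35.
Summing the common windows: 100 + 100 = 200 minutes.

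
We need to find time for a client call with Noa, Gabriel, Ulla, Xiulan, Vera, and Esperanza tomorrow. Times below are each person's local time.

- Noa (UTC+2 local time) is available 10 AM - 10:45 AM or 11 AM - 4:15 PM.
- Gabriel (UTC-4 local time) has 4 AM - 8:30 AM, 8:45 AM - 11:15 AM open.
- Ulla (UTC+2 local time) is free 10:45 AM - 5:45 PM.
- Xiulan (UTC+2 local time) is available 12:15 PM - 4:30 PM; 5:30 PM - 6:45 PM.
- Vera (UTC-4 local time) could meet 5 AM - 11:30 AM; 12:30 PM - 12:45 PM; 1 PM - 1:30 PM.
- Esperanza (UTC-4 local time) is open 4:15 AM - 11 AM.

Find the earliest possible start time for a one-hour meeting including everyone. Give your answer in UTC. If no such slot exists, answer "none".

10:15

Noa in UTC: 08:00-08:45, 09:00-14:15 (subtract 2h to convert from UTC+2).
Gabriel in UTC: 08:00-12:30, 12:45-15:15 (add 4h to convert from UTC-4).
Ulla in UTC: 08:45-15:45 (subtract 2h to convert from UTC+2).
Xiulan in UTC: 10:15-14:30, 15:30-16:45 (subtract 2h to convert from UTC+2).
Vera in UTC: 09:00-15:30, 16:30-16:45, 17:00-17:30 (add 4h to convert from UTC-4).
Esperanza in UTC: 08:15-15:00 (add 4h to convert from UTC-4).
Noa ∩ Gabriel: 08:00-08:45, 09:00-12:30, 12:45-14:15.
Noa ∩ Gabriel ∩ Ulla: 09:00-12:30, 12:45-14:15.
Noa ∩ Gabriel ∩ Ulla ∩ Xiulan: 10:15-12:30, 12:45-14:15.
Noa ∩ Gabriel ∩ Ulla ∩ Xiulan ∩ Vera: 10:15-12:30, 12:45-14:15.
Noa ∩ Gabriel ∩ Ulla ∩ Xiulan ∩ Vera ∩ Esperanza: 10:15-12:30, 12:45-14:15.
The first common window of at least 60 minutes is 10:15-12:30, so the earliest start is 10:15.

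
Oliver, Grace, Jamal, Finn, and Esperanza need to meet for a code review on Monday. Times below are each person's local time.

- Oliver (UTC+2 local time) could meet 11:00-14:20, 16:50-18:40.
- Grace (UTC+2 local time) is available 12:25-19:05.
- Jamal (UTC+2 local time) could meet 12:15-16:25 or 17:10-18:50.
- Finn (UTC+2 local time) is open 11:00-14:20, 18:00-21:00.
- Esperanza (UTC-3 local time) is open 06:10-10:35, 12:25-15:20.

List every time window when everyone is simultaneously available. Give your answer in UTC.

Oliver in UTC: 09:00-12:20, 14:50-16:40 (subtract 2h to convert from UTC+2).
Grace in UTC: 10:25-17:05 (subtract 2h to convert from UTC+2).
Jamal in UTC: 10:15-14:25, 15:10-16:50 (subtract 2h to convert from UTC+2).
Finn in UTC: 09:00-12:20, 16:00-19:00 (subtract 2h to convert from UTC+2).
Esperanza in UTC: 09:10-13:35, 15:25-18:20 (add 3h to convert from UTC-3).
Oliver ∩ Grace: 10:25-12:20, 14:50-16:40.
Oliver ∩ Grace ∩ Jamal: 10:25-12:20, 15:10-16:40.
Oliver ∩ Grace ∩ Jamal ∩ Finn: 10:25-12:20, 16:00-16:40.
Oliver ∩ Grace ∩ Jamal ∩ Finn ∩ Esperanza: 10:25-12:20, 16:00-16:40.
Those are the intersection windows.

10:25-12:20, 16:00-16:40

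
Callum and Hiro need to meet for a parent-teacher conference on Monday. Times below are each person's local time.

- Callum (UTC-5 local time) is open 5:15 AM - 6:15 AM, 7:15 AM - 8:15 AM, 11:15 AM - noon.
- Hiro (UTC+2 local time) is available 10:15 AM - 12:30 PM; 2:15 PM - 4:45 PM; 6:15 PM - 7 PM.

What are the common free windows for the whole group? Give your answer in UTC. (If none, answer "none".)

10:15-10:30, 12:15-13:15, 16:15-17:00

Callum in UTC: 10:15-11:15, 12:15-13:15, 16:15-17:00 (add 5h to convert from UTC-5).
Hiro in UTC: 08:15-10:30, 12:15-14:45, 16:15-17:00 (subtract 2h to convert from UTC+2).
Callum ∩ Hiro: 10:15-10:30, 12:15-13:15, 16:15-17:00.
So the common availability across everyone is 10:15-10:30, 12:15-13:15, 16:15-17:00.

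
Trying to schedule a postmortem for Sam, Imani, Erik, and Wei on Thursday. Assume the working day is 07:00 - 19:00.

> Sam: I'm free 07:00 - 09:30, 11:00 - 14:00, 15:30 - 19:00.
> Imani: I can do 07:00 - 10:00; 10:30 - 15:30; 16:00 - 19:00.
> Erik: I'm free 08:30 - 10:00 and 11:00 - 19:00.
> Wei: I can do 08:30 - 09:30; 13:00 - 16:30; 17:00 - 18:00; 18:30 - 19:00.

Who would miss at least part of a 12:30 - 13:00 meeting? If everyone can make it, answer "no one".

Sam: free for 12:30-13:00. Imani: free for 12:30-13:00. Erik: free for 12:30-13:00. Wei: not fully free for 12:30-13:00.

Wei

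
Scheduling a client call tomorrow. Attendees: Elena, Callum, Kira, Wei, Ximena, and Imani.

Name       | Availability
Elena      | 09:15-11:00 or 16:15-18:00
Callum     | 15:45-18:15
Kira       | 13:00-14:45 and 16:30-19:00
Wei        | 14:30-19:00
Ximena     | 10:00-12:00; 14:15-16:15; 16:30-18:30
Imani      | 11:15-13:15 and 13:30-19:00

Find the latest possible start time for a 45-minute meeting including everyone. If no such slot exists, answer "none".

Elena ∩ Callum: 16:15-18:00.
Elena ∩ Callum ∩ Kira: 16:30-18:00.
Elena ∩ Callum ∩ Kira ∩ Wei: 16:30-18:00.
Elena ∩ Callum ∩ Kira ∩ Wei ∩ Ximena: 16:30-18:00.
Elena ∩ Callum ∩ Kira ∩ Wei ∩ Ximena ∩ Imani: 16:30-18:00.
So the common availability across everyone is 16:30-18:00.
The last common window of at least 45 minutes is 16:30-18:00; a 45-minute meeting can start as late as 17:15 and still end by 18:00.

17:15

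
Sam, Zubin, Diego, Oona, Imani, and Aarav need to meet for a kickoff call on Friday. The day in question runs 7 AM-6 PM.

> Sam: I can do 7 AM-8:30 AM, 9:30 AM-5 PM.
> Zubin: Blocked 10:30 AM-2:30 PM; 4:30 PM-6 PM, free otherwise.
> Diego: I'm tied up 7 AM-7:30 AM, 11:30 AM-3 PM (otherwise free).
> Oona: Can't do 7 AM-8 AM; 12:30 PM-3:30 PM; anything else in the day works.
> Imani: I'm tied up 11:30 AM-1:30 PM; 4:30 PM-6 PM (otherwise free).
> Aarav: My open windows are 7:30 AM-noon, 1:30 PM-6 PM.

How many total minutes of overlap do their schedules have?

Sam free: 07:00-08:30, 09:30-17:00.
Zubin free: 07:00-10:30, 14:30-16:30 (invert busy blocks within the working day).
Diego free: 07:30-11:30, 15:00-18:00 (invert busy blocks within the working day).
Oona free: 08:00-12:30, 15:30-18:00 (invert busy blocks within the working day).
Imani free: 07:00-11:30, 13:30-16:30 (invert busy blocks within the working day).
Aarav free: 07:30-12:00, 13:30-18:00.
Sam ∩ Zubin: 07:00-08:30, 09:30-10:30, 14:30-16:30.
Sam ∩ Zubin ∩ Diego: 07:30-08:30, 09:30-10:30, 15:00-16:30.
Sam ∩ Zubin ∩ Diego ∩ Oona: 08:00-08:30, 09:30-10:30, 15:30-16:30.
Sam ∩ Zubin ∩ Diego ∩ Oona ∩ Imani: 08:00-08:30, 09:30-10:30, 15:30-16:30.
Sam ∩ Zubin ∩ Diego ∩ Oona ∩ Imani ∩ Aarav: 08:00-08:30, 09:30-10:30, 15:30-16:30.
So the common availability across everyone is 08:00-08:30, 09:30-10:30, 15:30-16:30.
Summing the common windows: 30 + 60 + 60 = 150 minutes.

150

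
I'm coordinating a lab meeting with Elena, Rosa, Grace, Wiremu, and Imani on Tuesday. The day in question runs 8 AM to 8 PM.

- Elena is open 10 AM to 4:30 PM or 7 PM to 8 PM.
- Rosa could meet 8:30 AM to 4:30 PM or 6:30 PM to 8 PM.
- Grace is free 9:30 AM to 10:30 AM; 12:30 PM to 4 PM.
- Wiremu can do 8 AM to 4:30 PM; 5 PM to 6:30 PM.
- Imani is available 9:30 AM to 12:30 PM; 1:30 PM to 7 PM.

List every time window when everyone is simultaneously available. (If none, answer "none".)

Elena ∩ Rosa: 10:00-16:30, 19:00-20:00.
Elena ∩ Rosa ∩ Grace: 10:00-10:30, 12:30-16:00.
Elena ∩ Rosa ∩ Grace ∩ Wiremu: 10:00-10:30, 12:30-16:00.
Elena ∩ Rosa ∩ Grace ∩ Wiremu ∩ Imani: 10:00-10:30, 13:30-16:00.

10:00-10:30, 13:30-16:00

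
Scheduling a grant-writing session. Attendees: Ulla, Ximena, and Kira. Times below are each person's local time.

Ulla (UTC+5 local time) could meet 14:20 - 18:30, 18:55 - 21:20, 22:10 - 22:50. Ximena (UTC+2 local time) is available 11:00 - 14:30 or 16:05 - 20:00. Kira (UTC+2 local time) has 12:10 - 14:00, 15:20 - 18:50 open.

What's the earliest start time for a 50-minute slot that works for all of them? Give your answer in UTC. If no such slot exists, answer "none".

Ulla in UTC: 09:20-13:30, 13:55-16:20, 17:10-17:50 (subtract 5h to convert from UTC+5).
Ximena in UTC: 09:00-12:30, 14:05-18:00 (subtract 2h to convert from UTC+2).
Kira in UTC: 10:10-12:00, 13:20-16:50 (subtract 2h to convert from UTC+2).
Ulla ∩ Ximena: 09:20-12:30, 14:05-16:20, 17:10-17:50.
Ulla ∩ Ximena ∩ Kira: 10:10-12:00, 14:05-16:20.
The first common window of at least 50 minutes is 10:10-12:00, so the earliest start is 10:10.

10:10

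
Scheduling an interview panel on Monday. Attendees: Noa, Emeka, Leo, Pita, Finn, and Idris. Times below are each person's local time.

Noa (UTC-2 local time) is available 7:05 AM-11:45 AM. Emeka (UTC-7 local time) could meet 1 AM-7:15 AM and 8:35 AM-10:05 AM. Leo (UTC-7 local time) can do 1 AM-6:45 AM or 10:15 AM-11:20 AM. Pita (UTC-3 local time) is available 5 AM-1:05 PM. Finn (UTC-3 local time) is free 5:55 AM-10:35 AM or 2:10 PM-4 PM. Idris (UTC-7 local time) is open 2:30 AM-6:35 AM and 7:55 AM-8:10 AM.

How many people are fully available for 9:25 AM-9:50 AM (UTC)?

Noa in UTC: 09:05-13:45 (add 2h to convert from UTC-2).
Emeka in UTC: 08:00-14:15, 15:35-17:05 (add 7h to convert from UTC-7).
Leo in UTC: 08:00-13:45, 17:15-18:20 (add 7h to convert from UTC-7).
Pita in UTC: 08:00-16:05 (add 3h to convert from UTC-3).
Finn in UTC: 08:55-13:35, 17:10-19:00 (add 3h to convert from UTC-3).
Idris in UTC: 09:30-13:35, 14:55-15:10 (add 7h to convert from UTC-7).
Noa, Emeka, Leo, Pita, and Finn can make the full 09:25-09:50 slot — that's 5.

5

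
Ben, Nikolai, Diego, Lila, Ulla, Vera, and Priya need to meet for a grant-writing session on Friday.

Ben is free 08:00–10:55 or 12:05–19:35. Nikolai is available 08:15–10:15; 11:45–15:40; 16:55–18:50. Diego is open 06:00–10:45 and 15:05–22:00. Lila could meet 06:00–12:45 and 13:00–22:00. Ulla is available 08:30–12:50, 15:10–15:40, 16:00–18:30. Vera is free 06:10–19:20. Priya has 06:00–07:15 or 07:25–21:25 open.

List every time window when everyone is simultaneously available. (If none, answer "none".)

08:30-10:15, 15:10-15:40, 16:55-18:30

Ben ∩ Nikolai: 08:15-10:15, 12:05-15:40, 16:55-18:50.
Ben ∩ Nikolai ∩ Diego: 08:15-10:15, 15:05-15:40, 16:55-18:50.
Ben ∩ Nikolai ∩ Diego ∩ Lila: 08:15-10:15, 15:05-15:40, 16:55-18:50.
Ben ∩ Nikolai ∩ Diego ∩ Lila ∩ Ulla: 08:30-10:15, 15:10-15:40, 16:55-18:30.
Ben ∩ Nikolai ∩ Diego ∩ Lila ∩ Ulla ∩ Vera: 08:30-10:15, 15:10-15:40, 16:55-18:30.
Ben ∩ Nikolai ∩ Diego ∩ Lila ∩ Ulla ∩ Vera ∩ Priya: 08:30-10:15, 15:10-15:40, 16:55-18:30.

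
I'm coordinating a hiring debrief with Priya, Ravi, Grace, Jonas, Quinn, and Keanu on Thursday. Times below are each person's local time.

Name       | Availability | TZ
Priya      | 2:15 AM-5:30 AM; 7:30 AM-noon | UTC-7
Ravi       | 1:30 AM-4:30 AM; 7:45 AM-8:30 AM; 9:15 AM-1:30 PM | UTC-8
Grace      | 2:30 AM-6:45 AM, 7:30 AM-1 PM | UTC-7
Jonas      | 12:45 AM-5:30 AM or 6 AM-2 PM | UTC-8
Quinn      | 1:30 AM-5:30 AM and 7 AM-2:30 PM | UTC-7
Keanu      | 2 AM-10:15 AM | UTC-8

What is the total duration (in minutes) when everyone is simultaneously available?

255

Priya in UTC: 09:15-12:30, 14:30-19:00 (add 7h to convert from UTC-7).
Ravi in UTC: 09:30-12:30, 15:45-16:30, 17:15-21:30 (add 8h to convert from UTC-8).
Grace in UTC: 09:30-13:45, 14:30-20:00 (add 7h to convert from UTC-7).
Jonas in UTC: 08:45-13:30, 14:00-22:00 (add 8h to convert from UTC-8).
Quinn in UTC: 08:30-12:30, 14:00-21:30 (add 7h to convert from UTC-7).
Keanu in UTC: 10:00-18:15 (add 8h to convert from UTC-8).
Priya ∩ Ravi: 09:30-12:30, 15:45-16:30, 17:15-19:00.
Priya ∩ Ravi ∩ Grace: 09:30-12:30, 15:45-16:30, 17:15-19:00.
Priya ∩ Ravi ∩ Grace ∩ Jonas: 09:30-12:30, 15:45-16:30, 17:15-19:00.
Priya ∩ Ravi ∩ Grace ∩ Jonas ∩ Quinn: 09:30-12:30, 15:45-16:30, 17:15-19:00.
Priya ∩ Ravi ∩ Grace ∩ Jonas ∩ Quinn ∩ Keanu: 10:00-12:30, 15:45-16:30, 17:15-18:15.
So the common availability across everyone is 10:00-12:30, 15:45-16:30, 17:15-18:15.
Summing the common windows: 150 + 45 + 60 = 255 minutes.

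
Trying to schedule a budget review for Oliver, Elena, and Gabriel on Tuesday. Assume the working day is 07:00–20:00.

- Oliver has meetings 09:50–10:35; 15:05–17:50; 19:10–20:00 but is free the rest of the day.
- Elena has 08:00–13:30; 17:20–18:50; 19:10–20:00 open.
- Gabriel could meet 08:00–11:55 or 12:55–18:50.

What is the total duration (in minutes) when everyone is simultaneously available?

285

Oliver free: 07:00-09:50, 10:35-15:05, 17:50-19:10 (invert busy blocks within the working day).
Elena free: 08:00-13:30, 17:20-18:50, 19:10-20:00.
Gabriel free: 08:00-11:55, 12:55-18:50.
Oliver ∩ Elena: 08:00-09:50, 10:35-13:30, 17:50-18:50.
Oliver ∩ Elena ∩ Gabriel: 08:00-09:50, 10:35-11:55, 12:55-13:30, 17:50-18:50.
Summing the common windows: 110 + 80 + 35 + 60 = 285 minutes.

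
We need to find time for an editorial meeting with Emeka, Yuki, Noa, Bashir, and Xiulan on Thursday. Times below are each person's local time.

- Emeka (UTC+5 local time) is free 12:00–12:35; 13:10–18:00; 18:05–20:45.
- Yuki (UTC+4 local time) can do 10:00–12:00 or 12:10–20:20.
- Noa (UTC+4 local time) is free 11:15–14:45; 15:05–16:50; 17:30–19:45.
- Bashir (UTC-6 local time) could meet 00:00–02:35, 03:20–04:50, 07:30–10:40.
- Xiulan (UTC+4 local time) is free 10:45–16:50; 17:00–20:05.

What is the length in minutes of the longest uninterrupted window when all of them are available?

135

Emeka in UTC: 07:00-07:35, 08:10-13:00, 13:05-15:45 (subtract 5h to convert from UTC+5).
Yuki in UTC: 06:00-08:00, 08:10-16:20 (subtract 4h to convert from UTC+4).
Noa in UTC: 07:15-10:45, 11:05-12:50, 13:30-15:45 (subtract 4h to convert from UTC+4).
Bashir in UTC: 06:00-08:35, 09:20-10:50, 13:30-16:40 (add 6h to convert from UTC-6).
Xiulan in UTC: 06:45-12:50, 13:00-16:05 (subtract 4h to convert from UTC+4).
Emeka ∩ Yuki: 07:00-07:35, 08:10-13:00, 13:05-15:45.
Emeka ∩ Yuki ∩ Noa: 07:15-07:35, 08:10-10:45, 11:05-12:50, 13:30-15:45.
Emeka ∩ Yuki ∩ Noa ∩ Bashir: 07:15-07:35, 08:10-08:35, 09:20-10:45, 13:30-15:45.
Emeka ∩ Yuki ∩ Noa ∩ Bashir ∩ Xiulan: 07:15-07:35, 08:10-08:35, 09:20-10:45, 13:30-15:45.
The longest is 13:30-15:45 at 135 minutes.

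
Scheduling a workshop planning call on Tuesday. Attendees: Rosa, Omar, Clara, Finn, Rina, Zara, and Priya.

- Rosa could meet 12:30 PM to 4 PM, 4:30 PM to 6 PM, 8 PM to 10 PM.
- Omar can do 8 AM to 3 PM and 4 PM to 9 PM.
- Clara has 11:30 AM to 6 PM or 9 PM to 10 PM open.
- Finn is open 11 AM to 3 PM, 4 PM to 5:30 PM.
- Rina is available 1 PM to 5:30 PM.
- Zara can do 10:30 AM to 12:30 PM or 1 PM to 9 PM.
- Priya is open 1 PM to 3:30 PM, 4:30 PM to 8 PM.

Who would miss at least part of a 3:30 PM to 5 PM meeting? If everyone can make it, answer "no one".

Rosa: not fully free for 15:30-17:00. Omar: not fully free for 15:30-17:00. Clara: free for 15:30-17:00. Finn: not fully free for 15:30-17:00. Rina: free for 15:30-17:00. Zara: free for 15:30-17:00. Priya: not fully free for 15:30-17:00.

Finn, Omar, Priya, Rosa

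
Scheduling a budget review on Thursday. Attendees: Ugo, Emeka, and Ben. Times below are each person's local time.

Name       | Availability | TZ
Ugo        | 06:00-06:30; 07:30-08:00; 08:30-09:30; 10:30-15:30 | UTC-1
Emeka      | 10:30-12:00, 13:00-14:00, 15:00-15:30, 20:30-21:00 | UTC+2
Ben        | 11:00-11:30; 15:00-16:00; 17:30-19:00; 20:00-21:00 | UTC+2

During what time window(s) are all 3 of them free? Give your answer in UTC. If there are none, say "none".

13:00-13:30

Ugo in UTC: 07:00-07:30, 08:30-09:00, 09:30-10:30, 11:30-16:30 (add 1h to convert from UTC-1).
Emeka in UTC: 08:30-10:00, 11:00-12:00, 13:00-13:30, 18:30-19:00 (subtract 2h to convert from UTC+2).
Ben in UTC: 09:00-09:30, 13:00-14:00, 15:30-17:00, 18:00-19:00 (subtract 2h to convert from UTC+2).
Ugo ∩ Emeka: 08:30-09:00, 09:30-10:00, 11:30-12:00, 13:00-13:30.
Ugo ∩ Emeka ∩ Ben: 13:00-13:30.
Those are the intersection windows.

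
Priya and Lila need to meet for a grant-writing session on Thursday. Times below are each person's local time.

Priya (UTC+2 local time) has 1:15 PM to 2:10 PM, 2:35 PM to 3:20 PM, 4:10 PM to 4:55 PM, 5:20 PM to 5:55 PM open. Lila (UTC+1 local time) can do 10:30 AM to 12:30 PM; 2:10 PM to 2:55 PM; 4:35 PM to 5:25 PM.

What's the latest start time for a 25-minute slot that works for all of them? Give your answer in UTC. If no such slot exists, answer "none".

Priya in UTC: 11:15-12:10, 12:35-13:20, 14:10-14:55, 15:20-15:55 (subtract 2h to convert from UTC+2).
Lila in UTC: 09:30-11:30, 13:10-13:55, 15:35-16:25 (subtract 1h to convert from UTC+1).
Priya ∩ Lila: 11:15-11:30, 13:10-13:20, 15:35-15:55.
No common window is at least 25 minutes long.

none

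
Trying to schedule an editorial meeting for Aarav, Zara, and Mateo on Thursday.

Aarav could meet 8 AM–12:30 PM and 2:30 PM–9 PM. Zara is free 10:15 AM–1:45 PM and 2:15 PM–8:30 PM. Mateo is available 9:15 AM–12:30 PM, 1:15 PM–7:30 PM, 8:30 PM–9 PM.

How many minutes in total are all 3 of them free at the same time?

435

Aarav ∩ Zara: 10:15-12:30, 14:30-20:30.
Aarav ∩ Zara ∩ Mateo: 10:15-12:30, 14:30-19:30.
So the common availability across everyone is 10:15-12:30, 14:30-19:30.
Summing the common windows: 135 + 300 = 435 minutes.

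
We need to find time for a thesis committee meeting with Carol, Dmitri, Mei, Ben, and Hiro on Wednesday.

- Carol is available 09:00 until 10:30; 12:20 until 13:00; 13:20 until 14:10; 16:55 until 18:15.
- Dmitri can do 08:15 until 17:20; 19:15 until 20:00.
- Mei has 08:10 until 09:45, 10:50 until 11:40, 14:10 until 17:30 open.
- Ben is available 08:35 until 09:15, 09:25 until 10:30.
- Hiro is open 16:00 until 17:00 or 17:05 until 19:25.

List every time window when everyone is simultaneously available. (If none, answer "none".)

none

Carol ∩ Dmitri: 09:00-10:30, 12:20-13:00, 13:20-14:10, 16:55-17:20.
Carol ∩ Dmitri ∩ Mei: 09:00-09:45, 16:55-17:20.
Carol ∩ Dmitri ∩ Mei ∩ Ben: 09:00-09:15, 09:25-09:45.
Carol ∩ Dmitri ∩ Mei ∩ Ben ∩ Hiro: ∅.
There is no time when everyone is free.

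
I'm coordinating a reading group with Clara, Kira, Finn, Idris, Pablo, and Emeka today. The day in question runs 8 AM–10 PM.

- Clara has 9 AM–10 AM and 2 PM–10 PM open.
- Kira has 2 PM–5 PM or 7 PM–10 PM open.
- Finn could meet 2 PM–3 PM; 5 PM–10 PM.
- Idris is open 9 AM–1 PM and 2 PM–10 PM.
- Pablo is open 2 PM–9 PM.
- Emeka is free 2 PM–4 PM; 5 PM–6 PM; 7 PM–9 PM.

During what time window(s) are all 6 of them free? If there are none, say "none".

Clara ∩ Kira: 14:00-17:00, 19:00-22:00.
Clara ∩ Kira ∩ Finn: 14:00-15:00, 19:00-22:00.
Clara ∩ Kira ∩ Finn ∩ Idris: 14:00-15:00, 19:00-22:00.
Clara ∩ Kira ∩ Finn ∩ Idris ∩ Pablo: 14:00-15:00, 19:00-21:00.
Clara ∩ Kira ∩ Finn ∩ Idris ∩ Pablo ∩ Emeka: 14:00-15:00, 19:00-21:00.
So the common availability across everyone is 14:00-15:00, 19:00-21:00.

14:00-15:00, 19:00-21:00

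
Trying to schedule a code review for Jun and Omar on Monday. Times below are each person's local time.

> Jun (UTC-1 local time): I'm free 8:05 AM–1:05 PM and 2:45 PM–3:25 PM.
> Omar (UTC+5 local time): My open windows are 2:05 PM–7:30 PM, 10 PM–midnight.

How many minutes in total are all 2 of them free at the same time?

300

Jun in UTC: 09:05-14:05, 15:45-16:25 (add 1h to convert from UTC-1).
Omar in UTC: 09:05-14:30, 17:00-19:00 (subtract 5h to convert from UTC+5).
Jun ∩ Omar: 09:05-14:05.
That's a single block of 300 minutes.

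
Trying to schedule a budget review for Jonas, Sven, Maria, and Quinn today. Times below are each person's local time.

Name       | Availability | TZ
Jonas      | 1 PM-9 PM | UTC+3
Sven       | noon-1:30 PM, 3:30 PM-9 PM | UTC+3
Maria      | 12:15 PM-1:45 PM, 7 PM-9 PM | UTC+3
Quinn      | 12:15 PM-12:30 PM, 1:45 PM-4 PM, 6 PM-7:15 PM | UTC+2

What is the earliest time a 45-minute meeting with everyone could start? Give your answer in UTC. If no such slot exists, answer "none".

16:00

Jonas in UTC: 10:00-18:00 (subtract 3h to convert from UTC+3).
Sven in UTC: 09:00-10:30, 12:30-18:00 (subtract 3h to convert from UTC+3).
Maria in UTC: 09:15-10:45, 16:00-18:00 (subtract 3h to convert from UTC+3).
Quinn in UTC: 10:15-10:30, 11:45-14:00, 16:00-17:15 (subtract 2h to convert from UTC+2).
Jonas ∩ Sven: 10:00-10:30, 12:30-18:00.
Jonas ∩ Sven ∩ Maria: 10:00-10:30, 16:00-18:00.
Jonas ∩ Sven ∩ Maria ∩ Quinn: 10:15-10:30, 16:00-17:15.
Those are the intersection windows.
The first common window of at least 45 minutes is 16:00-17:15, so the earliest start is 16:00.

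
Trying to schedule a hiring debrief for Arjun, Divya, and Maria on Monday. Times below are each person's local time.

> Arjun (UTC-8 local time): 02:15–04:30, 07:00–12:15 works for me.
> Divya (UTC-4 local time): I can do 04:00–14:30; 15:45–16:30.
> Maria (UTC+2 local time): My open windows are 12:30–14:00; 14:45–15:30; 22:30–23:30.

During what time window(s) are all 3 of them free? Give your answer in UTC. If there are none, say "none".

Arjun in UTC: 10:15-12:30, 15:00-20:15 (add 8h to convert from UTC-8).
Divya in UTC: 08:00-18:30, 19:45-20:30 (add 4h to convert from UTC-4).
Maria in UTC: 10:30-12:00, 12:45-13:30, 20:30-21:30 (subtract 2h to convert from UTC+2).
Arjun ∩ Divya: 10:15-12:30, 15:00-18:30, 19:45-20:15.
Arjun ∩ Divya ∩ Maria: 10:30-12:00.
So the common availability across everyone is 10:30-12:00.

10:30-12:00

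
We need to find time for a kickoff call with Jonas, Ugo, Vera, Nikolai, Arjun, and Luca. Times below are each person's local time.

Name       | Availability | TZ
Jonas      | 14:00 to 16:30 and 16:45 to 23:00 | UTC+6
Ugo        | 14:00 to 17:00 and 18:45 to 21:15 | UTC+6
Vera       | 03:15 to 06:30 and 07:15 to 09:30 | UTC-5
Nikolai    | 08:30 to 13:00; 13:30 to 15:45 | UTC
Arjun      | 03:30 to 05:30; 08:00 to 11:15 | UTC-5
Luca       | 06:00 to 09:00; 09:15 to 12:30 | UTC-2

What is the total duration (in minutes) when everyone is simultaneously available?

180

Jonas in UTC: 08:00-10:30, 10:45-17:00 (subtract 6h to convert from UTC+6).
Ugo in UTC: 08:00-11:00, 12:45-15:15 (subtract 6h to convert from UTC+6).
Vera in UTC: 08:15-11:30, 12:15-14:30 (add 5h to convert from UTC-5).
Nikolai in UTC: 08:30-13:00, 13:30-15:45.
Arjun in UTC: 08:30-10:30, 13:00-16:15 (add 5h to convert from UTC-5).
Luca in UTC: 08:00-11:00, 11:15-14:30 (add 2h to convert from UTC-2).
Jonas ∩ Ugo: 08:00-10:30, 10:45-11:00, 12:45-15:15.
Jonas ∩ Ugo ∩ Vera: 08:15-10:30, 10:45-11:00, 12:45-14:30.
Jonas ∩ Ugo ∩ Vera ∩ Nikolai: 08:30-10:30, 10:45-11:00, 12:45-13:00, 13:30-14:30.
Jonas ∩ Ugo ∩ Vera ∩ Nikolai ∩ Arjun: 08:30-10:30, 13:30-14:30.
Jonas ∩ Ugo ∩ Vera ∩ Nikolai ∩ Arjun ∩ Luca: 08:30-10:30, 13:30-14:30.
Summing the common windows: 120 + 60 = 180 minutes.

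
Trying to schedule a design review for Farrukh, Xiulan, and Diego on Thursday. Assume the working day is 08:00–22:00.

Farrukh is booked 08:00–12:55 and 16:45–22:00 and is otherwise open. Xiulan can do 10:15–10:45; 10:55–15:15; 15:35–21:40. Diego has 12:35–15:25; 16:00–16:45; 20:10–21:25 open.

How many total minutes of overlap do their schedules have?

185

Farrukh free: 12:55-16:45 (invert busy blocks within the working day).
Xiulan free: 10:15-10:45, 10:55-15:15, 15:35-21:40.
Diego free: 12:35-15:25, 16:00-16:45, 20:10-21:25.
Farrukh ∩ Xiulan: 12:55-15:15, 15:35-16:45.
Farrukh ∩ Xiulan ∩ Diego: 12:55-15:15, 16:00-16:45.
Summing the common windows: 140 + 45 = 185 minutes.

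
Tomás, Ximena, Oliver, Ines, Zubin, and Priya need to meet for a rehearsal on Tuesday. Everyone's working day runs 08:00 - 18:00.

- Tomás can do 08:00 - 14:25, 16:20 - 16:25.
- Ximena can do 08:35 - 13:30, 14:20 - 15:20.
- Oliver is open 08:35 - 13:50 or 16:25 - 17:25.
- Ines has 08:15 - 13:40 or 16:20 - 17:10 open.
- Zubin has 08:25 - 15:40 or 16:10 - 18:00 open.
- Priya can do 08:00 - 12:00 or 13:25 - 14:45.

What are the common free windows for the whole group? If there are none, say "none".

Tomás ∩ Ximena: 08:35-13:30, 14:20-14:25.
Tomás ∩ Ximena ∩ Oliver: 08:35-13:30.
Tomás ∩ Ximena ∩ Oliver ∩ Ines: 08:35-13:30.
Tomás ∩ Ximena ∩ Oliver ∩ Ines ∩ Zubin: 08:35-13:30.
Tomás ∩ Ximena ∩ Oliver ∩ Ines ∩ Zubin ∩ Priya: 08:35-12:00, 13:25-13:30.
So the common availability across everyone is 08:35-12:00, 13:25-13:30.

08:35-12:00, 13:25-13:30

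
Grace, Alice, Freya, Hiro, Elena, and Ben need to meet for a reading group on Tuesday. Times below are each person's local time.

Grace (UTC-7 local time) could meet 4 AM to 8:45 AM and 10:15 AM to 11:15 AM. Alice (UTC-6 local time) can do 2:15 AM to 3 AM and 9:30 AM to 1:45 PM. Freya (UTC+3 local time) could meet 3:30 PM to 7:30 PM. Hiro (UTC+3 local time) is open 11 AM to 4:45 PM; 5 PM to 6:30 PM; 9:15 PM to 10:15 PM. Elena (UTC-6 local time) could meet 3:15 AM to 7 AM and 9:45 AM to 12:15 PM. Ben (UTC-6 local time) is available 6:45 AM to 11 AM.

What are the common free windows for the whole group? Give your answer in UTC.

none

Grace in UTC: 11:00-15:45, 17:15-18:15 (add 7h to convert from UTC-7).
Alice in UTC: 08:15-09:00, 15:30-19:45 (add 6h to convert from UTC-6).
Freya in UTC: 12:30-16:30 (subtract 3h to convert from UTC+3).
Hiro in UTC: 08:00-13:45, 14:00-15:30, 18:15-19:15 (subtract 3h to convert from UTC+3).
Elena in UTC: 09:15-13:00, 15:45-18:15 (add 6h to convert from UTC-6).
Ben in UTC: 12:45-17:00 (add 6h to convert from UTC-6).
Grace ∩ Alice: 15:30-15:45, 17:15-18:15.
Grace ∩ Alice ∩ Freya: 15:30-15:45.
Grace ∩ Alice ∩ Freya ∩ Hiro: ∅.
Grace ∩ Alice ∩ Freya ∩ Hiro ∩ Elena: ∅.
Grace ∩ Alice ∩ Freya ∩ Hiro ∩ Elena ∩ Ben: ∅.
There is no time when everyone is free.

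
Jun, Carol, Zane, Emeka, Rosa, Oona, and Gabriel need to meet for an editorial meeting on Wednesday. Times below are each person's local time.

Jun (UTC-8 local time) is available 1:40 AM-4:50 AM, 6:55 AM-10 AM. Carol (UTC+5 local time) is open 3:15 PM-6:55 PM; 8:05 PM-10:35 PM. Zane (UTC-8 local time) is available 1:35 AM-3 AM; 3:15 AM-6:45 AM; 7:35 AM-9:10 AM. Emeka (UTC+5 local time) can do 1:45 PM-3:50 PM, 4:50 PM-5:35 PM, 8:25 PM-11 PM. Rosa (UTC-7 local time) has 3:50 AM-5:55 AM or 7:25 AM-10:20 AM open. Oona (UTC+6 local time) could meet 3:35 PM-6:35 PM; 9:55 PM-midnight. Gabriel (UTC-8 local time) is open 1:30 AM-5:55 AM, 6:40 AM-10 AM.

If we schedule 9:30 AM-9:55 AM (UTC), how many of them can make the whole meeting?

2

Jun in UTC: 09:40-12:50, 14:55-18:00 (add 8h to convert from UTC-8).
Carol in UTC: 10:15-13:55, 15:05-17:35 (subtract 5h to convert from UTC+5).
Zane in UTC: 09:35-11:00, 11:15-14:45, 15:35-17:10 (add 8h to convert from UTC-8).
Emeka in UTC: 08:45-10:50, 11:50-12:35, 15:25-18:00 (subtract 5h to convert from UTC+5).
Rosa in UTC: 10:50-12:55, 14:25-17:20 (add 7h to convert from UTC-7).
Oona in UTC: 09:35-12:35, 15:55-18:00 (subtract 6h to convert from UTC+6).
Gabriel in UTC: 09:30-13:55, 14:40-18:00 (add 8h to convert from UTC-8).
Emeka and Gabriel can make the full 09:30-09:55 slot — that's 2.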